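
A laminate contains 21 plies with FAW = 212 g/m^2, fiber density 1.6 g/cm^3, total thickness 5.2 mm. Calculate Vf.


Vf = n * FAW / (rho_f * h * 1000) = 21 * 212 / (1.6 * 5.2 * 1000) = 0.5351

0.5351


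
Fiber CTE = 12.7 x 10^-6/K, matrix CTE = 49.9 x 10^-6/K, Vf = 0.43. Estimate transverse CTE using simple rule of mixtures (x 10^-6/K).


alpha_2 = alpha_f*Vf + alpha_m*(1-Vf) = 12.7*0.43 + 49.9*0.57 = 33.9 x 10^-6/K

33.9 x 10^-6/K


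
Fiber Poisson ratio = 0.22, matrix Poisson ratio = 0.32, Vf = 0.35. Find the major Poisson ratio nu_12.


nu_12 = nu_f*Vf + nu_m*(1-Vf) = 0.22*0.35 + 0.32*0.65 = 0.285

0.285


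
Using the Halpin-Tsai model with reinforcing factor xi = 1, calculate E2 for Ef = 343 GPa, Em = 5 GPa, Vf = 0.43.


eta = (Ef/Em - 1)/(Ef/Em + xi) = (68.6 - 1)/(68.6 + 1) = 0.9713
E2 = Em*(1+xi*eta*Vf)/(1-eta*Vf) = 12.17 GPa

12.17 GPa


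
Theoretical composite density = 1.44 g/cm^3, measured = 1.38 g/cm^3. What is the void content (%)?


Void% = (rho_theo - rho_actual)/rho_theo * 100 = (1.44 - 1.38)/1.44 * 100 = 4.17%

4.17%


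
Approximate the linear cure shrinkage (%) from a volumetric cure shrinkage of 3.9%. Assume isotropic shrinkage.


Linear shrinkage ≈ vol_shrink/3 = 3.9/3 = 1.3%

1.3%


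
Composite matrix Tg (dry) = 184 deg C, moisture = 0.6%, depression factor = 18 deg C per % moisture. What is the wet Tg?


Tg_wet = Tg_dry - k*moisture = 184 - 18*0.6 = 173.2 deg C

173.2 deg C


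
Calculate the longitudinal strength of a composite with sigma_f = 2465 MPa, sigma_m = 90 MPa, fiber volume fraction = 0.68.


sigma_1 = sigma_f*Vf + sigma_m*(1-Vf) = 2465*0.68 + 90*0.32 = 1705.0 MPa

1705.0 MPa


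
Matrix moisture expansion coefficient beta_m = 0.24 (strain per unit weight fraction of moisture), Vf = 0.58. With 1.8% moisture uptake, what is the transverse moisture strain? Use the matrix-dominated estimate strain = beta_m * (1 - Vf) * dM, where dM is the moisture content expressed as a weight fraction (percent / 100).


dM = 1.8/100 = 0.018
strain = beta_m * (1-Vf) * dM = 0.24 * 0.42 * 0.018 = 0.0018144

0.0018144


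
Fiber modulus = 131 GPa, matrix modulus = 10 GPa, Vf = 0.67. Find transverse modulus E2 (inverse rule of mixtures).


1/E2 = Vf/Ef + (1-Vf)/Em = 0.67/131 + 0.33/10
E2 = 26.24 GPa

26.24 GPa


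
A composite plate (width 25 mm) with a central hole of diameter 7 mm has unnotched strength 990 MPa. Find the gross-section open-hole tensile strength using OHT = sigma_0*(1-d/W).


OHT = sigma_0*(1-d/W) = 990*(1-7/25) = 712.8 MPa

712.8 MPa


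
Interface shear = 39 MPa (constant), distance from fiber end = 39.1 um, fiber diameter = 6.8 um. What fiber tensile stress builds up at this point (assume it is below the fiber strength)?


Force balance: sigma_f * (pi*d^2/4) = tau * (pi*d) * x  ->  sigma_f = 4 * tau * x / d
sigma_f = 4 * 39 * 39.1 / 6.8 = 897.0 MPa

897.0 MPa


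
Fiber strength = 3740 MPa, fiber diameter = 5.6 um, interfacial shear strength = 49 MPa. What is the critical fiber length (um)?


Lc = sigma_f * d / (2 * tau_i) = 3740 * 5.6 / (2 * 49) = 213.7 um

213.7 um


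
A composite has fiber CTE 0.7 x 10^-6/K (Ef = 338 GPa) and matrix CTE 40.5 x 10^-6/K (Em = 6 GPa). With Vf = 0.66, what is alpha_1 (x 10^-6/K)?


E1 = Ef*Vf + Em*(1-Vf) = 225.12
alpha_1 = (alpha_f*Ef*Vf + alpha_m*Em*(1-Vf))/E1 = 1.06 x 10^-6/K

1.06 x 10^-6/K


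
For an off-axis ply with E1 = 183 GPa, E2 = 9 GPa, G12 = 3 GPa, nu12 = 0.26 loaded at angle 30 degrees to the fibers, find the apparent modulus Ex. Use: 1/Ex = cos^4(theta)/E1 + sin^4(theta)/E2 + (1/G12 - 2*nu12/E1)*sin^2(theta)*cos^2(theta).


cos^4(30) = 0.5625, sin^4(30) = 0.0625, sin^2(30)*cos^2(30) = 0.1875
1/G12 - 2*nu12/E1 = 1/3 - 2*0.26/183 = 0.330492 GPa^-1
1/Ex = 0.5625/183 + 0.0625/9 + 0.330492*0.1875 = 0.0719854 GPa^-1
Ex = 13.89 GPa

13.89 GPa


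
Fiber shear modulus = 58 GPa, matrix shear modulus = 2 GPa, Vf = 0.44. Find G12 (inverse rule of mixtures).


1/G12 = Vf/Gf + (1-Vf)/Gm = 0.44/58 + 0.56/2
G12 = 3.48 GPa

3.48 GPa


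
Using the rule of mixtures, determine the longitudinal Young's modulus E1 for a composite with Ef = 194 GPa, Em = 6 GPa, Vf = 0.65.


E1 = Ef*Vf + Em*(1-Vf) = 194*0.65 + 6*0.35 = 128.2 GPa

128.2 GPa


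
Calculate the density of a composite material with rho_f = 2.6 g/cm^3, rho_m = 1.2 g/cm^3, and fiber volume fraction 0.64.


rho_c = rho_f*Vf + rho_m*(1-Vf) = 2.6*0.64 + 1.2*0.36 = 2.096 g/cm^3

2.096 g/cm^3


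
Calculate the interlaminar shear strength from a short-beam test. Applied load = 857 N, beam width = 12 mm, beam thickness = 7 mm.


ILSS = 3F/(4bh) = 3*857/(4*12*7) = 7.65 MPa

7.65 MPa


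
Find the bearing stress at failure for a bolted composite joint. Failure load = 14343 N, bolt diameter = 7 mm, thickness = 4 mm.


sigma_br = F/(d*h) = 14343/(7*4) = 512.3 MPa

512.3 MPa


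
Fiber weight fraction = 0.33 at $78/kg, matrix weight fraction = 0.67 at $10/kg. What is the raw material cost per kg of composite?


Cost = cost_f*Wf + cost_m*Wm = 78*0.33 + 10*0.67 = $32.44/kg

$32.44/kg


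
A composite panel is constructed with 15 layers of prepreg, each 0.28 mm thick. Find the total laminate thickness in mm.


h = n * t_ply = 15 * 0.28 = 4.2 mm

4.2 mm


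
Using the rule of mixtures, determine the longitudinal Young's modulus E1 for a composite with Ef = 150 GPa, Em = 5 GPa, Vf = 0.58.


E1 = Ef*Vf + Em*(1-Vf) = 150*0.58 + 5*0.42 = 89.1 GPa

89.1 GPa


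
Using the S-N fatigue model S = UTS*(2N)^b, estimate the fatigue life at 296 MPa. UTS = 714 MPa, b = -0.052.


N = 0.5 * (S/UTS)^(1/b) = 0.5 * (296/714)^(1/-0.052) = 1.1296e+07 cycles

1.1296e+07 cycles


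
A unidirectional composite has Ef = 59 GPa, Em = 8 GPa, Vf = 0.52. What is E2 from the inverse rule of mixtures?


1/E2 = Vf/Ef + (1-Vf)/Em = 0.52/59 + 0.48/8
E2 = 14.53 GPa

14.53 GPa


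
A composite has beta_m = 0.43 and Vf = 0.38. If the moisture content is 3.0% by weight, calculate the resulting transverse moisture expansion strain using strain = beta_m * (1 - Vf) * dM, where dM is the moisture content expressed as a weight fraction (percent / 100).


dM = 3.0/100 = 0.03
strain = beta_m * (1-Vf) * dM = 0.43 * 0.62 * 0.03 = 0.007998

0.007998


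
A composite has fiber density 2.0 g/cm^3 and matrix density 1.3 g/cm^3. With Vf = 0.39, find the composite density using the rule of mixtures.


rho_c = rho_f*Vf + rho_m*(1-Vf) = 2.0*0.39 + 1.3*0.61 = 1.573 g/cm^3

1.573 g/cm^3


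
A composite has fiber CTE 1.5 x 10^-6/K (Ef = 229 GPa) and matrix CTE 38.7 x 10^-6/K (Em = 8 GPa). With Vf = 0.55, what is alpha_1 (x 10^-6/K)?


E1 = Ef*Vf + Em*(1-Vf) = 129.55
alpha_1 = (alpha_f*Ef*Vf + alpha_m*Em*(1-Vf))/E1 = 2.53 x 10^-6/K

2.53 x 10^-6/K


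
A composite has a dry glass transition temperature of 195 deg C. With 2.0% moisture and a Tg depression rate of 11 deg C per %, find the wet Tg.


Tg_wet = Tg_dry - k*moisture = 195 - 11*2.0 = 173.0 deg C

173.0 deg C


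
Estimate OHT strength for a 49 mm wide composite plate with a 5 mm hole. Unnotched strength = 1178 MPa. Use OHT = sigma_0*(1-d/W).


OHT = sigma_0*(1-d/W) = 1178*(1-5/49) = 1057.8 MPa

1057.8 MPa


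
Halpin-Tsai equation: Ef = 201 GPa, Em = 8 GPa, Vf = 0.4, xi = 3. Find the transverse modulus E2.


eta = (Ef/Em - 1)/(Ef/Em + xi) = (25.125 - 1)/(25.125 + 3) = 0.8578
E2 = Em*(1+xi*eta*Vf)/(1-eta*Vf) = 24.71 GPa

24.71 GPa


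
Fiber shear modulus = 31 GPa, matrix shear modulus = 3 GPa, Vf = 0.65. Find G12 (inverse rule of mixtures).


1/G12 = Vf/Gf + (1-Vf)/Gm = 0.65/31 + 0.35/3
G12 = 7.27 GPa

7.27 GPa


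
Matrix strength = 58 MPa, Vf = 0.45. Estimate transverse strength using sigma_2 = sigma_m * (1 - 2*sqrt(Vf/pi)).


factor = 1 - 2*sqrt(0.45/pi) = 0.2431
sigma_2 = 58 * 0.2431 = 14.1 MPa

14.1 MPa


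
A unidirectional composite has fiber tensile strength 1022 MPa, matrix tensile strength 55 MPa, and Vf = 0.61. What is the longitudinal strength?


sigma_1 = sigma_f*Vf + sigma_m*(1-Vf) = 1022*0.61 + 55*0.39 = 644.9 MPa

644.9 MPa


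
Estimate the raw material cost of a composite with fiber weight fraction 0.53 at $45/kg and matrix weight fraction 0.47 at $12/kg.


Cost = cost_f*Wf + cost_m*Wm = 45*0.53 + 12*0.47 = $29.49/kg

$29.49/kg


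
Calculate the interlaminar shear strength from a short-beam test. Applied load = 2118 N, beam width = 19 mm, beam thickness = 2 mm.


ILSS = 3F/(4bh) = 3*2118/(4*19*2) = 41.8 MPa

41.8 MPa


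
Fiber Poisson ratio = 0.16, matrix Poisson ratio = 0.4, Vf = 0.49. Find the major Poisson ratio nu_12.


nu_12 = nu_f*Vf + nu_m*(1-Vf) = 0.16*0.49 + 0.4*0.51 = 0.2824

0.2824


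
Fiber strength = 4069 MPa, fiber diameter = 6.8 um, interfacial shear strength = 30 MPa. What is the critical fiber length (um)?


Lc = sigma_f * d / (2 * tau_i) = 4069 * 6.8 / (2 * 30) = 461.2 um

461.2 um


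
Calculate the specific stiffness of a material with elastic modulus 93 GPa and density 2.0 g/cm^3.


Specific stiffness = E/rho = 93/2.0 = 46.5 GPa/(g/cm^3)

46.5 GPa/(g/cm^3)


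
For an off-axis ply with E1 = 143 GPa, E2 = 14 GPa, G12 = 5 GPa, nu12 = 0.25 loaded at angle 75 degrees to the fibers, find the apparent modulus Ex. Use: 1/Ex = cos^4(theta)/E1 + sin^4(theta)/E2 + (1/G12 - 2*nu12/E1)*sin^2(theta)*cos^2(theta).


cos^4(75) = 0.004487, sin^4(75) = 0.870513, sin^2(75)*cos^2(75) = 0.0625
1/G12 - 2*nu12/E1 = 1/5 - 2*0.25/143 = 0.196503 GPa^-1
1/Ex = 0.004487/143 + 0.870513/14 + 0.196503*0.0625 = 0.0744923 GPa^-1
Ex = 13.42 GPa

13.42 GPa


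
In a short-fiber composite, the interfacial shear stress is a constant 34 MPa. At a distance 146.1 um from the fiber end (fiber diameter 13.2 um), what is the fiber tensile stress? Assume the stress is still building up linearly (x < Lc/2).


Force balance: sigma_f * (pi*d^2/4) = tau * (pi*d) * x  ->  sigma_f = 4 * tau * x / d
sigma_f = 4 * 34 * 146.1 / 13.2 = 1505.3 MPa

1505.3 MPa


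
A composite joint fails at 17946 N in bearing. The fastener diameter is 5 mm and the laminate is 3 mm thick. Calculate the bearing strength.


sigma_br = F/(d*h) = 17946/(5*3) = 1196.4 MPa

1196.4 MPa


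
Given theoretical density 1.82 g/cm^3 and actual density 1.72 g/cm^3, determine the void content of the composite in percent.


Void% = (rho_theo - rho_actual)/rho_theo * 100 = (1.82 - 1.72)/1.82 * 100 = 5.49%

5.49%


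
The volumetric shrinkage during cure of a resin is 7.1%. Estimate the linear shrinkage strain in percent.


Linear shrinkage ≈ vol_shrink/3 = 7.1/3 = 2.367%

2.367%


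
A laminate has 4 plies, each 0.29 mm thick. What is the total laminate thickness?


h = n * t_ply = 4 * 0.29 = 1.16 mm

1.16 mm


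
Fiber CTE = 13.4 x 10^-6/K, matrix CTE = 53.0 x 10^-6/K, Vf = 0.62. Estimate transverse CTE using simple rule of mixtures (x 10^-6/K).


alpha_2 = alpha_f*Vf + alpha_m*(1-Vf) = 13.4*0.62 + 53.0*0.38 = 28.4 x 10^-6/K

28.4 x 10^-6/K


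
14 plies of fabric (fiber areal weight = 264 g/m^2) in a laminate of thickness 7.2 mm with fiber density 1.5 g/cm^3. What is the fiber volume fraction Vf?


Vf = n * FAW / (rho_f * h * 1000) = 14 * 264 / (1.5 * 7.2 * 1000) = 0.3422

0.3422


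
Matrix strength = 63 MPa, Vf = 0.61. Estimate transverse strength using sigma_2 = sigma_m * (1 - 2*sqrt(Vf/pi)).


factor = 1 - 2*sqrt(0.61/pi) = 0.1187
sigma_2 = 63 * 0.1187 = 7.48 MPa

7.48 MPa


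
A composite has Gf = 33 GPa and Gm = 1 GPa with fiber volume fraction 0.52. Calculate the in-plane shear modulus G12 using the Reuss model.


1/G12 = Vf/Gf + (1-Vf)/Gm = 0.52/33 + 0.48/1
G12 = 2.02 GPa

2.02 GPa


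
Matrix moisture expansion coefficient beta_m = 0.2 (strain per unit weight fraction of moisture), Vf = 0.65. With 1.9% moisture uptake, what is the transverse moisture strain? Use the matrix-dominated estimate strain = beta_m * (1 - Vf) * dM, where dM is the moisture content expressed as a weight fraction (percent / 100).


dM = 1.9/100 = 0.019
strain = beta_m * (1-Vf) * dM = 0.2 * 0.35 * 0.019 = 0.00133

0.00133


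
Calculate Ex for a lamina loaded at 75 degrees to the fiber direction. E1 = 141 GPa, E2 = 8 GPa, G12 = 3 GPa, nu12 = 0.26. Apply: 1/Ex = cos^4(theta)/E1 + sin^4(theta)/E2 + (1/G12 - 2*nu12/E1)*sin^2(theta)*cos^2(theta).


cos^4(75) = 0.004487, sin^4(75) = 0.870513, sin^2(75)*cos^2(75) = 0.0625
1/G12 - 2*nu12/E1 = 1/3 - 2*0.26/141 = 0.329645 GPa^-1
1/Ex = 0.004487/141 + 0.870513/8 + 0.329645*0.0625 = 0.1294487 GPa^-1
Ex = 7.73 GPa

7.73 GPa


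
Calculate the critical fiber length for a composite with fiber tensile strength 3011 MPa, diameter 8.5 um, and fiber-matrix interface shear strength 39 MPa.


Lc = sigma_f * d / (2 * tau_i) = 3011 * 8.5 / (2 * 39) = 328.1 um

328.1 um


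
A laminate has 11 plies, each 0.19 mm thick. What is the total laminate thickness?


h = n * t_ply = 11 * 0.19 = 2.09 mm

2.09 mm


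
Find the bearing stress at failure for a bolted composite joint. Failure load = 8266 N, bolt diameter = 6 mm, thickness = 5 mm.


sigma_br = F/(d*h) = 8266/(6*5) = 275.5 MPa

275.5 MPa


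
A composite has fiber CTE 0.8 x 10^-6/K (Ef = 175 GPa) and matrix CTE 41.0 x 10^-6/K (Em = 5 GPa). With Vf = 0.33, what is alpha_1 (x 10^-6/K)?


E1 = Ef*Vf + Em*(1-Vf) = 61.1
alpha_1 = (alpha_f*Ef*Vf + alpha_m*Em*(1-Vf))/E1 = 3.0 x 10^-6/K

3.0 x 10^-6/K


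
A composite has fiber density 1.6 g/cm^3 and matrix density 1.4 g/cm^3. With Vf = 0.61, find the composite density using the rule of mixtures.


rho_c = rho_f*Vf + rho_m*(1-Vf) = 1.6*0.61 + 1.4*0.39 = 1.522 g/cm^3

1.522 g/cm^3


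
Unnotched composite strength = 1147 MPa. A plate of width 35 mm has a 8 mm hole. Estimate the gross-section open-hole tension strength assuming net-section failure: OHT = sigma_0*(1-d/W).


OHT = sigma_0*(1-d/W) = 1147*(1-8/35) = 884.8 MPa

884.8 MPa


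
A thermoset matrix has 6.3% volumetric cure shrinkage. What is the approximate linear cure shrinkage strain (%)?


Linear shrinkage ≈ vol_shrink/3 = 6.3/3 = 2.1%

2.1%


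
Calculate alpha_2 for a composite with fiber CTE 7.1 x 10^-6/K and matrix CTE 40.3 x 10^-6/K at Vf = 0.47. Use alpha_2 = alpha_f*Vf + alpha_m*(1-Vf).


alpha_2 = alpha_f*Vf + alpha_m*(1-Vf) = 7.1*0.47 + 40.3*0.53 = 24.7 x 10^-6/K

24.7 x 10^-6/K


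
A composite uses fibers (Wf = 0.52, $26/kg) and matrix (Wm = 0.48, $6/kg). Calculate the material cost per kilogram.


Cost = cost_f*Wf + cost_m*Wm = 26*0.52 + 6*0.48 = $16.4/kg

$16.4/kg


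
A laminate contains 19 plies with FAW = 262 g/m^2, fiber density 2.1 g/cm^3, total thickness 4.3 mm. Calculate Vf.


Vf = n * FAW / (rho_f * h * 1000) = 19 * 262 / (2.1 * 4.3 * 1000) = 0.5513

0.5513


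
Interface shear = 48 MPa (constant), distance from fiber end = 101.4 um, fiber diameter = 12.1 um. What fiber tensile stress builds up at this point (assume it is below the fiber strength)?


Force balance: sigma_f * (pi*d^2/4) = tau * (pi*d) * x  ->  sigma_f = 4 * tau * x / d
sigma_f = 4 * 48 * 101.4 / 12.1 = 1609.0 MPa

1609.0 MPa


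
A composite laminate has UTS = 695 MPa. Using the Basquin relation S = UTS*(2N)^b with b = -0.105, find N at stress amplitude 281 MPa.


N = 0.5 * (S/UTS)^(1/b) = 0.5 * (281/695)^(1/-0.105) = 2782.7833 cycles

2782.7833 cycles


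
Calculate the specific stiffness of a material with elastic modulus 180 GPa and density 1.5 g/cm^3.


Specific stiffness = E/rho = 180/1.5 = 120.0 GPa/(g/cm^3)

120.0 GPa/(g/cm^3)


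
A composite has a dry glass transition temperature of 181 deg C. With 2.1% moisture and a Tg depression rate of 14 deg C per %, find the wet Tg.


Tg_wet = Tg_dry - k*moisture = 181 - 14*2.1 = 151.6 deg C

151.6 deg C


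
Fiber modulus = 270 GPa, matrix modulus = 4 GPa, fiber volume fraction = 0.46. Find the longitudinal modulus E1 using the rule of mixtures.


E1 = Ef*Vf + Em*(1-Vf) = 270*0.46 + 4*0.54 = 126.36 GPa

126.36 GPa


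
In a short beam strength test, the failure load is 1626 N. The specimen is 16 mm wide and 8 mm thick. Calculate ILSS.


ILSS = 3F/(4bh) = 3*1626/(4*16*8) = 9.53 MPa

9.53 MPa


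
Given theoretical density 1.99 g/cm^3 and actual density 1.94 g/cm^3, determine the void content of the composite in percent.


Void% = (rho_theo - rho_actual)/rho_theo * 100 = (1.99 - 1.94)/1.99 * 100 = 2.51%

2.51%


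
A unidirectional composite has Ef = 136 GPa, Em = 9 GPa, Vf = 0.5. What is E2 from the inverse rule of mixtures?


1/E2 = Vf/Ef + (1-Vf)/Em = 0.5/136 + 0.5/9
E2 = 16.88 GPa

16.88 GPa


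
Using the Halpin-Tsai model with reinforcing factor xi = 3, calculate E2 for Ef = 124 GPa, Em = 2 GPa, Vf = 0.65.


eta = (Ef/Em - 1)/(Ef/Em + xi) = (62.0 - 1)/(62.0 + 3) = 0.9385
E2 = Em*(1+xi*eta*Vf)/(1-eta*Vf) = 14.51 GPa

14.51 GPa


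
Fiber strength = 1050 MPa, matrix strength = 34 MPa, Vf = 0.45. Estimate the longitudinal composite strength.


sigma_1 = sigma_f*Vf + sigma_m*(1-Vf) = 1050*0.45 + 34*0.55 = 491.2 MPa

491.2 MPa


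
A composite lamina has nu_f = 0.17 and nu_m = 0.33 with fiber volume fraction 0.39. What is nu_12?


nu_12 = nu_f*Vf + nu_m*(1-Vf) = 0.17*0.39 + 0.33*0.61 = 0.2676

0.2676


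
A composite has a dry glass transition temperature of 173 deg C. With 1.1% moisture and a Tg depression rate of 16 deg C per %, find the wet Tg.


Tg_wet = Tg_dry - k*moisture = 173 - 16*1.1 = 155.4 deg C

155.4 deg C


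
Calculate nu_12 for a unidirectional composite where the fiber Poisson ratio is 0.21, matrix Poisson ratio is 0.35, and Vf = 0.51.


nu_12 = nu_f*Vf + nu_m*(1-Vf) = 0.21*0.51 + 0.35*0.49 = 0.2786

0.2786


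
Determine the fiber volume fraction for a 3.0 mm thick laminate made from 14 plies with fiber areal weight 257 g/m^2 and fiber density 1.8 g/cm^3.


Vf = n * FAW / (rho_f * h * 1000) = 14 * 257 / (1.8 * 3.0 * 1000) = 0.6663

0.6663


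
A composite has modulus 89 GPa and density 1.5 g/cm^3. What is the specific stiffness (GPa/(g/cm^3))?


Specific stiffness = E/rho = 89/1.5 = 59.3 GPa/(g/cm^3)

59.3 GPa/(g/cm^3)


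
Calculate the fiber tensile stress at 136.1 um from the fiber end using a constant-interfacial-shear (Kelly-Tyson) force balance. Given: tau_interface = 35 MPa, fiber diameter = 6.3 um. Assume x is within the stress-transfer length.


Force balance: sigma_f * (pi*d^2/4) = tau * (pi*d) * x  ->  sigma_f = 4 * tau * x / d
sigma_f = 4 * 35 * 136.1 / 6.3 = 3024.4 MPa

3024.4 MPa


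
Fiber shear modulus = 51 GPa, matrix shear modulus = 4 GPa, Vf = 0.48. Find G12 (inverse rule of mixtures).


1/G12 = Vf/Gf + (1-Vf)/Gm = 0.48/51 + 0.52/4
G12 = 7.17 GPa

7.17 GPa


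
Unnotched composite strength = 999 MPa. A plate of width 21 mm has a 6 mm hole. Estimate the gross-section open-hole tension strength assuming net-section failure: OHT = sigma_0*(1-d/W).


OHT = sigma_0*(1-d/W) = 999*(1-6/21) = 713.6 MPa

713.6 MPa


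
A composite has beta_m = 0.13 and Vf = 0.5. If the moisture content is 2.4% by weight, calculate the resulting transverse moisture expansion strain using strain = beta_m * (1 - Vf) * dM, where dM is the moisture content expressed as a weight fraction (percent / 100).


dM = 2.4/100 = 0.024
strain = beta_m * (1-Vf) * dM = 0.13 * 0.5 * 0.024 = 0.00156

0.00156


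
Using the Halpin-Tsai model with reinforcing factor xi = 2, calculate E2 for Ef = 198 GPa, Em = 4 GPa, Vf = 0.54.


eta = (Ef/Em - 1)/(Ef/Em + xi) = (49.5 - 1)/(49.5 + 2) = 0.9417
E2 = Em*(1+xi*eta*Vf)/(1-eta*Vf) = 16.42 GPa

16.42 GPa


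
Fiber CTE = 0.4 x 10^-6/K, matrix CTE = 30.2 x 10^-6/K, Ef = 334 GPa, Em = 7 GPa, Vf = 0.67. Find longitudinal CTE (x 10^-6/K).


E1 = Ef*Vf + Em*(1-Vf) = 226.09
alpha_1 = (alpha_f*Ef*Vf + alpha_m*Em*(1-Vf))/E1 = 0.7 x 10^-6/K

0.7 x 10^-6/K


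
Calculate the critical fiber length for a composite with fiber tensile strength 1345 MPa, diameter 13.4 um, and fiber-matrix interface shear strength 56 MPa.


Lc = sigma_f * d / (2 * tau_i) = 1345 * 13.4 / (2 * 56) = 160.9 um

160.9 um


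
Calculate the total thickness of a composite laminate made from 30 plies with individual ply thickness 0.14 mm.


h = n * t_ply = 30 * 0.14 = 4.2 mm

4.2 mm


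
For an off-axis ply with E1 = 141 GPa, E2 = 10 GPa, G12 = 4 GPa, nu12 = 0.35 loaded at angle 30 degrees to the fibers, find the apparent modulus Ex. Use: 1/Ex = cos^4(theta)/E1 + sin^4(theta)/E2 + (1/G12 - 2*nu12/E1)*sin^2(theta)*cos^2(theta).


cos^4(30) = 0.5625, sin^4(30) = 0.0625, sin^2(30)*cos^2(30) = 0.1875
1/G12 - 2*nu12/E1 = 1/4 - 2*0.35/141 = 0.245035 GPa^-1
1/Ex = 0.5625/141 + 0.0625/10 + 0.245035*0.1875 = 0.0561835 GPa^-1
Ex = 17.8 GPa

17.8 GPa


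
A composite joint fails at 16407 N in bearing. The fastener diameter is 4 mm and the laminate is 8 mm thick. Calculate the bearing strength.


sigma_br = F/(d*h) = 16407/(4*8) = 512.7 MPa

512.7 MPa


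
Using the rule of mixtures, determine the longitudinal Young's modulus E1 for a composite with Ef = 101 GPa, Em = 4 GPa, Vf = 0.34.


E1 = Ef*Vf + Em*(1-Vf) = 101*0.34 + 4*0.66 = 36.98 GPa

36.98 GPa


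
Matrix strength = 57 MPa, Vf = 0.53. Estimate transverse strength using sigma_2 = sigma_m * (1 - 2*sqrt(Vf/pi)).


factor = 1 - 2*sqrt(0.53/pi) = 0.1785
sigma_2 = 57 * 0.1785 = 10.18 MPa

10.18 MPa


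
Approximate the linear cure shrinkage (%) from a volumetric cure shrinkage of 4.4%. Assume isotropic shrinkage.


Linear shrinkage ≈ vol_shrink/3 = 4.4/3 = 1.467%

1.467%


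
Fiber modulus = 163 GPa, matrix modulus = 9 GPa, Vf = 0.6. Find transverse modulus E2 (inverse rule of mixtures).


1/E2 = Vf/Ef + (1-Vf)/Em = 0.6/163 + 0.4/9
E2 = 20.78 GPa

20.78 GPa


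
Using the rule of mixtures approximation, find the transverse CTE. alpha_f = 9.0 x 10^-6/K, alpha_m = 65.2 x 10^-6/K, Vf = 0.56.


alpha_2 = alpha_f*Vf + alpha_m*(1-Vf) = 9.0*0.56 + 65.2*0.44 = 33.7 x 10^-6/K

33.7 x 10^-6/K


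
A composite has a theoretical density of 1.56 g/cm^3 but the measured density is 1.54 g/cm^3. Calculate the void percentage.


Void% = (rho_theo - rho_actual)/rho_theo * 100 = (1.56 - 1.54)/1.56 * 100 = 1.28%

1.28%


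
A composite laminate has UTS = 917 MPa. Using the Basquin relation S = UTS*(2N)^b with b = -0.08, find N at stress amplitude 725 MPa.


N = 0.5 * (S/UTS)^(1/b) = 0.5 * (725/917)^(1/-0.08) = 9.4267 cycles

9.4267 cycles


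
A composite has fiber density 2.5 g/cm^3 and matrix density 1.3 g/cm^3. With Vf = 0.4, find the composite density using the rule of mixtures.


rho_c = rho_f*Vf + rho_m*(1-Vf) = 2.5*0.4 + 1.3*0.6 = 1.78 g/cm^3

1.78 g/cm^3


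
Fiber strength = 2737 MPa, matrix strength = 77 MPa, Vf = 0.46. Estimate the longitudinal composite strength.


sigma_1 = sigma_f*Vf + sigma_m*(1-Vf) = 2737*0.46 + 77*0.54 = 1300.6 MPa

1300.6 MPa


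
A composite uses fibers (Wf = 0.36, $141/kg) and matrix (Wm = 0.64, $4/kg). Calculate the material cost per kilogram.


Cost = cost_f*Wf + cost_m*Wm = 141*0.36 + 4*0.64 = $53.32/kg

$53.32/kg


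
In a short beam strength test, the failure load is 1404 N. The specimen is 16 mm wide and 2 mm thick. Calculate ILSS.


ILSS = 3F/(4bh) = 3*1404/(4*16*2) = 32.91 MPa

32.91 MPa


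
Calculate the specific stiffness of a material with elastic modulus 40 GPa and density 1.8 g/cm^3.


Specific stiffness = E/rho = 40/1.8 = 22.2 GPa/(g/cm^3)

22.2 GPa/(g/cm^3)


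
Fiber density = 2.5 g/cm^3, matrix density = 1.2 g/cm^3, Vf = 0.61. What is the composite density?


rho_c = rho_f*Vf + rho_m*(1-Vf) = 2.5*0.61 + 1.2*0.39 = 1.993 g/cm^3

1.993 g/cm^3


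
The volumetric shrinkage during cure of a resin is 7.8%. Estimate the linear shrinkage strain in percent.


Linear shrinkage ≈ vol_shrink/3 = 7.8/3 = 2.6%

2.6%


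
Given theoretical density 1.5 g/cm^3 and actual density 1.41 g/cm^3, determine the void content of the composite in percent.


Void% = (rho_theo - rho_actual)/rho_theo * 100 = (1.5 - 1.41)/1.5 * 100 = 6.0%

6.0%


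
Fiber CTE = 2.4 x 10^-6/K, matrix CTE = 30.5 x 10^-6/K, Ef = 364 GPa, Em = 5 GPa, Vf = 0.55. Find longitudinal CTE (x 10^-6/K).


E1 = Ef*Vf + Em*(1-Vf) = 202.45
alpha_1 = (alpha_f*Ef*Vf + alpha_m*Em*(1-Vf))/E1 = 2.71 x 10^-6/K

2.71 x 10^-6/K


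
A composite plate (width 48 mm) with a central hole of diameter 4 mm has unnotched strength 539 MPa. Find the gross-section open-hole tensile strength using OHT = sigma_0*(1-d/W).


OHT = sigma_0*(1-d/W) = 539*(1-4/48) = 494.1 MPa

494.1 MPa


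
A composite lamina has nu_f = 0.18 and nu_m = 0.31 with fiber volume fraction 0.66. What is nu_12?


nu_12 = nu_f*Vf + nu_m*(1-Vf) = 0.18*0.66 + 0.31*0.34 = 0.2242

0.2242


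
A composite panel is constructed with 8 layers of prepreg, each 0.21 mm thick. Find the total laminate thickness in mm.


h = n * t_ply = 8 * 0.21 = 1.68 mm

1.68 mm


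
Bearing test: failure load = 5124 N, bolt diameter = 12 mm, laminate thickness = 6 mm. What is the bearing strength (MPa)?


sigma_br = F/(d*h) = 5124/(12*6) = 71.2 MPa

71.2 MPa


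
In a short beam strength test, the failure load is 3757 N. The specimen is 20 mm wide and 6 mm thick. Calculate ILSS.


ILSS = 3F/(4bh) = 3*3757/(4*20*6) = 23.48 MPa

23.48 MPa


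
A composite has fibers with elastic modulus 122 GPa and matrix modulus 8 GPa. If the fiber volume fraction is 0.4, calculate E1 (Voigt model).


E1 = Ef*Vf + Em*(1-Vf) = 122*0.4 + 8*0.6 = 53.6 GPa

53.6 GPa


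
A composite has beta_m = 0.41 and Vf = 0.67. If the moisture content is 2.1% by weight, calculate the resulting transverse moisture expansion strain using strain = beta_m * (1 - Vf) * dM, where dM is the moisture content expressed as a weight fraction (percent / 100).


dM = 2.1/100 = 0.021
strain = beta_m * (1-Vf) * dM = 0.41 * 0.33 * 0.021 = 0.0028413

0.0028413


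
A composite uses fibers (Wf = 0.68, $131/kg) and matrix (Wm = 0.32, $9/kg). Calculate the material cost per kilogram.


Cost = cost_f*Wf + cost_m*Wm = 131*0.68 + 9*0.32 = $91.96/kg

$91.96/kg


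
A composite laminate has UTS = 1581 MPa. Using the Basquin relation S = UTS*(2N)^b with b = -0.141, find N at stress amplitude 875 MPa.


N = 0.5 * (S/UTS)^(1/b) = 0.5 * (875/1581)^(1/-0.141) = 33.1990 cycles

33.1990 cycles


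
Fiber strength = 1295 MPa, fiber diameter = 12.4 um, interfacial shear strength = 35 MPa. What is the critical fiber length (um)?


Lc = sigma_f * d / (2 * tau_i) = 1295 * 12.4 / (2 * 35) = 229.4 um

229.4 um


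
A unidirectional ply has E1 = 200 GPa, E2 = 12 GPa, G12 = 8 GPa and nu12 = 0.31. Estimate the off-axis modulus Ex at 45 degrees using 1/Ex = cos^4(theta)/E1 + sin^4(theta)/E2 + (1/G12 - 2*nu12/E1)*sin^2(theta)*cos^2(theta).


cos^4(45) = 0.25, sin^4(45) = 0.25, sin^2(45)*cos^2(45) = 0.25
1/G12 - 2*nu12/E1 = 1/8 - 2*0.31/200 = 0.1219 GPa^-1
1/Ex = 0.25/200 + 0.25/12 + 0.1219*0.25 = 0.0525583 GPa^-1
Ex = 19.03 GPa

19.03 GPa


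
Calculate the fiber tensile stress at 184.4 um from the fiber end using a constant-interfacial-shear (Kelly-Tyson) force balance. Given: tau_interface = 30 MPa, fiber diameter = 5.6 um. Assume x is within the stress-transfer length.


Force balance: sigma_f * (pi*d^2/4) = tau * (pi*d) * x  ->  sigma_f = 4 * tau * x / d
sigma_f = 4 * 30 * 184.4 / 5.6 = 3951.4 MPa

3951.4 MPa


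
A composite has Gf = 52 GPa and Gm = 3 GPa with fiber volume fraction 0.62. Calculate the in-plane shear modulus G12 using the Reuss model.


1/G12 = Vf/Gf + (1-Vf)/Gm = 0.62/52 + 0.38/3
G12 = 7.22 GPa

7.22 GPa


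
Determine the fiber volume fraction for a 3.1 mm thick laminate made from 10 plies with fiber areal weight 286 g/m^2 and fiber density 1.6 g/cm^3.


Vf = n * FAW / (rho_f * h * 1000) = 10 * 286 / (1.6 * 3.1 * 1000) = 0.5766

0.5766


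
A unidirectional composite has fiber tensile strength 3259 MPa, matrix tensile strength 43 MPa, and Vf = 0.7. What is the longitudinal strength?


sigma_1 = sigma_f*Vf + sigma_m*(1-Vf) = 3259*0.7 + 43*0.3 = 2294.2 MPa

2294.2 MPa


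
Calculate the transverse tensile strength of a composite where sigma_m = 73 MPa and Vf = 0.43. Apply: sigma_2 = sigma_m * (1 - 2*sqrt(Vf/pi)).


factor = 1 - 2*sqrt(0.43/pi) = 0.2601
sigma_2 = 73 * 0.2601 = 18.99 MPa

18.99 MPa


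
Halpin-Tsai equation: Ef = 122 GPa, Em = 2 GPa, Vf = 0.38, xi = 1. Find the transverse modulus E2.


eta = (Ef/Em - 1)/(Ef/Em + xi) = (61.0 - 1)/(61.0 + 1) = 0.9677
E2 = Em*(1+xi*eta*Vf)/(1-eta*Vf) = 4.33 GPa

4.33 GPa


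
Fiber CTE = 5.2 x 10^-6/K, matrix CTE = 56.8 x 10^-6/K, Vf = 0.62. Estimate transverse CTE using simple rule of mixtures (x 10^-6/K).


alpha_2 = alpha_f*Vf + alpha_m*(1-Vf) = 5.2*0.62 + 56.8*0.38 = 24.8 x 10^-6/K

24.8 x 10^-6/K


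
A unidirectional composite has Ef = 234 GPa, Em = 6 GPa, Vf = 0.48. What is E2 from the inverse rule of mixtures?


1/E2 = Vf/Ef + (1-Vf)/Em = 0.48/234 + 0.52/6
E2 = 11.27 GPa

11.27 GPa


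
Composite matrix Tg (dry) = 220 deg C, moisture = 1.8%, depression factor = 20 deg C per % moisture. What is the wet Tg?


Tg_wet = Tg_dry - k*moisture = 220 - 20*1.8 = 184.0 deg C

184.0 deg C


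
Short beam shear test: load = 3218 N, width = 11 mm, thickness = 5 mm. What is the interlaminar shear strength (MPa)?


ILSS = 3F/(4bh) = 3*3218/(4*11*5) = 43.88 MPa

43.88 MPa


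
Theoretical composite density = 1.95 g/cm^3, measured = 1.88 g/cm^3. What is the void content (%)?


Void% = (rho_theo - rho_actual)/rho_theo * 100 = (1.95 - 1.88)/1.95 * 100 = 3.59%

3.59%


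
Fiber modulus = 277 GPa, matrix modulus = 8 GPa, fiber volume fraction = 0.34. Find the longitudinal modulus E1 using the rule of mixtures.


E1 = Ef*Vf + Em*(1-Vf) = 277*0.34 + 8*0.66 = 99.46 GPa

99.46 GPa


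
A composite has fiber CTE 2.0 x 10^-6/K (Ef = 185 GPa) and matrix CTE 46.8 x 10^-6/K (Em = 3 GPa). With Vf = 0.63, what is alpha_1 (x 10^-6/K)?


E1 = Ef*Vf + Em*(1-Vf) = 117.66
alpha_1 = (alpha_f*Ef*Vf + alpha_m*Em*(1-Vf))/E1 = 2.42 x 10^-6/K

2.42 x 10^-6/K


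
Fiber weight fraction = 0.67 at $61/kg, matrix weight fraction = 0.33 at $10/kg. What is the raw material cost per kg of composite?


Cost = cost_f*Wf + cost_m*Wm = 61*0.67 + 10*0.33 = $44.17/kg

$44.17/kg


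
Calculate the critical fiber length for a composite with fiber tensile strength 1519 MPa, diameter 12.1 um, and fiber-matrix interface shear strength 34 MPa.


Lc = sigma_f * d / (2 * tau_i) = 1519 * 12.1 / (2 * 34) = 270.3 um

270.3 um


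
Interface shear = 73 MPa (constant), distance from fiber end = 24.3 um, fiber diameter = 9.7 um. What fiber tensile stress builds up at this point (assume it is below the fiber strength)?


Force balance: sigma_f * (pi*d^2/4) = tau * (pi*d) * x  ->  sigma_f = 4 * tau * x / d
sigma_f = 4 * 73 * 24.3 / 9.7 = 731.5 MPa

731.5 MPa


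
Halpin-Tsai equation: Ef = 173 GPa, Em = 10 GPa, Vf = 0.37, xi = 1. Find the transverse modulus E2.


eta = (Ef/Em - 1)/(Ef/Em + xi) = (17.3 - 1)/(17.3 + 1) = 0.8907
E2 = Em*(1+xi*eta*Vf)/(1-eta*Vf) = 19.83 GPa

19.83 GPa


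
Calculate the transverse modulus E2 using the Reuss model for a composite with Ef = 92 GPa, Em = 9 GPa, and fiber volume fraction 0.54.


1/E2 = Vf/Ef + (1-Vf)/Em = 0.54/92 + 0.46/9
E2 = 17.55 GPa

17.55 GPa


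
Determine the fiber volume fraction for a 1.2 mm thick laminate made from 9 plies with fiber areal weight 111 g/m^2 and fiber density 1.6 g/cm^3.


Vf = n * FAW / (rho_f * h * 1000) = 9 * 111 / (1.6 * 1.2 * 1000) = 0.5203

0.5203


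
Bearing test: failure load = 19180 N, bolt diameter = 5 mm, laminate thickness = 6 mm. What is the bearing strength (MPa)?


sigma_br = F/(d*h) = 19180/(5*6) = 639.3 MPa

639.3 MPa


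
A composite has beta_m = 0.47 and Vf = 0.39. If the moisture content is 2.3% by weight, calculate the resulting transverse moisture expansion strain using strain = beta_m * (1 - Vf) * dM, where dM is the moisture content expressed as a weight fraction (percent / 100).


dM = 2.3/100 = 0.023
strain = beta_m * (1-Vf) * dM = 0.47 * 0.61 * 0.023 = 0.0065941

0.0065941


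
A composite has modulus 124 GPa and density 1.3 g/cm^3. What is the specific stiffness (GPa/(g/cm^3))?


Specific stiffness = E/rho = 124/1.3 = 95.4 GPa/(g/cm^3)

95.4 GPa/(g/cm^3)


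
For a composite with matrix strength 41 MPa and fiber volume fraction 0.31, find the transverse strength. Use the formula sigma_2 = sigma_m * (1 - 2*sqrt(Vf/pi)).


factor = 1 - 2*sqrt(0.31/pi) = 0.3717
sigma_2 = 41 * 0.3717 = 15.24 MPa

15.24 MPa


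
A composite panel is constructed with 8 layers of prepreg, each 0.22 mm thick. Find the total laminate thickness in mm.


h = n * t_ply = 8 * 0.22 = 1.76 mm

1.76 mm


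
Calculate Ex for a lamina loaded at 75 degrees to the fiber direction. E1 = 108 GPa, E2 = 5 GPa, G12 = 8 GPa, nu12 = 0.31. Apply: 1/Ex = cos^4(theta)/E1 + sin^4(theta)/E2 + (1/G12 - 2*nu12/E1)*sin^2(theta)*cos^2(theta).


cos^4(75) = 0.004487, sin^4(75) = 0.870513, sin^2(75)*cos^2(75) = 0.0625
1/G12 - 2*nu12/E1 = 1/8 - 2*0.31/108 = 0.119259 GPa^-1
1/Ex = 0.004487/108 + 0.870513/5 + 0.119259*0.0625 = 0.1815978 GPa^-1
Ex = 5.51 GPa

5.51 GPa


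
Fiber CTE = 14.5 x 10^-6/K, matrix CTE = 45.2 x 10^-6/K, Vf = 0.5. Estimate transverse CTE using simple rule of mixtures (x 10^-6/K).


alpha_2 = alpha_f*Vf + alpha_m*(1-Vf) = 14.5*0.5 + 45.2*0.5 = 29.9 x 10^-6/K

29.9 x 10^-6/K


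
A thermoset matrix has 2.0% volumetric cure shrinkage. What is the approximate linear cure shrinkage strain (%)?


Linear shrinkage ≈ vol_shrink/3 = 2.0/3 = 0.667%

0.667%


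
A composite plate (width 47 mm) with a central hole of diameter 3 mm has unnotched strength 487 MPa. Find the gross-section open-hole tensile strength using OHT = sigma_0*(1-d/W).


OHT = sigma_0*(1-d/W) = 487*(1-3/47) = 455.9 MPa

455.9 MPa


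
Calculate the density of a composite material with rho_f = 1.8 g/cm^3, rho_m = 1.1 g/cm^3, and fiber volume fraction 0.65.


rho_c = rho_f*Vf + rho_m*(1-Vf) = 1.8*0.65 + 1.1*0.35 = 1.555 g/cm^3

1.555 g/cm^3


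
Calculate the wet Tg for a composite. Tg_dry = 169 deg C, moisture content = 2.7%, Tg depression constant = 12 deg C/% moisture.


Tg_wet = Tg_dry - k*moisture = 169 - 12*2.7 = 136.6 deg C

136.6 deg C


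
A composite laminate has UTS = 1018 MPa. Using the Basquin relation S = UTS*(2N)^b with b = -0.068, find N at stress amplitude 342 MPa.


N = 0.5 * (S/UTS)^(1/b) = 0.5 * (342/1018)^(1/-0.068) = 4.6288e+06 cycles

4.6288e+06 cycles


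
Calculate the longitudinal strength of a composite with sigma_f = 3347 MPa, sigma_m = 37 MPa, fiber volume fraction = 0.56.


sigma_1 = sigma_f*Vf + sigma_m*(1-Vf) = 3347*0.56 + 37*0.44 = 1890.6 MPa

1890.6 MPa


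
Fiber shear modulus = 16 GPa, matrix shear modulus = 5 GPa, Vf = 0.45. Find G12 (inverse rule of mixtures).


1/G12 = Vf/Gf + (1-Vf)/Gm = 0.45/16 + 0.55/5
G12 = 7.24 GPa

7.24 GPa


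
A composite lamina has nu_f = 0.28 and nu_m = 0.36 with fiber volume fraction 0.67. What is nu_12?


nu_12 = nu_f*Vf + nu_m*(1-Vf) = 0.28*0.67 + 0.36*0.33 = 0.3064

0.3064


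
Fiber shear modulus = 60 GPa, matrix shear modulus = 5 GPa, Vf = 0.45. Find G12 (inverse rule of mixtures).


1/G12 = Vf/Gf + (1-Vf)/Gm = 0.45/60 + 0.55/5
G12 = 8.51 GPa

8.51 GPa


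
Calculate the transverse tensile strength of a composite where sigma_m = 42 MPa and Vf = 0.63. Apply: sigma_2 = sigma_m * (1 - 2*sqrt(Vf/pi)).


factor = 1 - 2*sqrt(0.63/pi) = 0.1044
sigma_2 = 42 * 0.1044 = 4.38 MPa

4.38 MPa


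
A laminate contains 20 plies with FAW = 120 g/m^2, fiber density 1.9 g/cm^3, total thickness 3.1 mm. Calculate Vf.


Vf = n * FAW / (rho_f * h * 1000) = 20 * 120 / (1.9 * 3.1 * 1000) = 0.4075

0.4075


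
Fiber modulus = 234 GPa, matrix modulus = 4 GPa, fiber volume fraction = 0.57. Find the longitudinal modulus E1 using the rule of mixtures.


E1 = Ef*Vf + Em*(1-Vf) = 234*0.57 + 4*0.43 = 135.1 GPa

135.1 GPa


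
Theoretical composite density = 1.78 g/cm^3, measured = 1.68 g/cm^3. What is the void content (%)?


Void% = (rho_theo - rho_actual)/rho_theo * 100 = (1.78 - 1.68)/1.78 * 100 = 5.62%

5.62%


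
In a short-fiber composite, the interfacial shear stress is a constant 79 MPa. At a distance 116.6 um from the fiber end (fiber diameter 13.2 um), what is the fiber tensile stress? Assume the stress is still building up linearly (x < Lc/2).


Force balance: sigma_f * (pi*d^2/4) = tau * (pi*d) * x  ->  sigma_f = 4 * tau * x / d
sigma_f = 4 * 79 * 116.6 / 13.2 = 2791.3 MPa

2791.3 MPa


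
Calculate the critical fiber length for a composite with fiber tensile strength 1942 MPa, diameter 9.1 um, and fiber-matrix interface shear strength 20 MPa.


Lc = sigma_f * d / (2 * tau_i) = 1942 * 9.1 / (2 * 20) = 441.8 um

441.8 um


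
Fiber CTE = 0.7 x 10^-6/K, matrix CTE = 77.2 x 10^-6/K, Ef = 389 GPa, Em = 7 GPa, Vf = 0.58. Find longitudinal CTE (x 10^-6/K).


E1 = Ef*Vf + Em*(1-Vf) = 228.56
alpha_1 = (alpha_f*Ef*Vf + alpha_m*Em*(1-Vf))/E1 = 1.68 x 10^-6/K

1.68 x 10^-6/K


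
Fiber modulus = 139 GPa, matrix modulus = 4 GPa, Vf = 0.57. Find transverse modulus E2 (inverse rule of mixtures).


1/E2 = Vf/Ef + (1-Vf)/Em = 0.57/139 + 0.43/4
E2 = 8.96 GPa

8.96 GPa


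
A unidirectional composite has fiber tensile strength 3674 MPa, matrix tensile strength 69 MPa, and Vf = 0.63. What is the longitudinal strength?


sigma_1 = sigma_f*Vf + sigma_m*(1-Vf) = 3674*0.63 + 69*0.37 = 2340.2 MPa

2340.2 MPa


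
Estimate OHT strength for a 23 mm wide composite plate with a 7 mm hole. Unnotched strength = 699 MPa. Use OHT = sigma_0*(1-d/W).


OHT = sigma_0*(1-d/W) = 699*(1-7/23) = 486.3 MPa

486.3 MPa


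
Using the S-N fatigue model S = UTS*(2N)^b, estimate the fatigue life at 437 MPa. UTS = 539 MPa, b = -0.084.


N = 0.5 * (S/UTS)^(1/b) = 0.5 * (437/539)^(1/-0.084) = 6.0755 cycles

6.0755 cycles


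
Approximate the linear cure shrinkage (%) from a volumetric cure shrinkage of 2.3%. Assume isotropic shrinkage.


Linear shrinkage ≈ vol_shrink/3 = 2.3/3 = 0.767%

0.767%


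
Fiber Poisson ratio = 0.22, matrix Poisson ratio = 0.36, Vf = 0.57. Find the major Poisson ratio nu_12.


nu_12 = nu_f*Vf + nu_m*(1-Vf) = 0.22*0.57 + 0.36*0.43 = 0.2802

0.2802


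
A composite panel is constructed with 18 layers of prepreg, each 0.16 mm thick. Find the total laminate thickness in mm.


h = n * t_ply = 18 * 0.16 = 2.88 mm

2.88 mm


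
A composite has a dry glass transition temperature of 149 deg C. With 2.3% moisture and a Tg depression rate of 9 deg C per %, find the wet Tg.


Tg_wet = Tg_dry - k*moisture = 149 - 9*2.3 = 128.3 deg C

128.3 deg C


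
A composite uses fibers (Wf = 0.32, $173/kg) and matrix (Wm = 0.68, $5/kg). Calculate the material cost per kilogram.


Cost = cost_f*Wf + cost_m*Wm = 173*0.32 + 5*0.68 = $58.76/kg

$58.76/kg


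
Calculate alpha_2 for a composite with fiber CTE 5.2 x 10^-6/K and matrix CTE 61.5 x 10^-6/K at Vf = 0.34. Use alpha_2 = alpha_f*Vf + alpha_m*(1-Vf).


alpha_2 = alpha_f*Vf + alpha_m*(1-Vf) = 5.2*0.34 + 61.5*0.66 = 42.4 x 10^-6/K

42.4 x 10^-6/K


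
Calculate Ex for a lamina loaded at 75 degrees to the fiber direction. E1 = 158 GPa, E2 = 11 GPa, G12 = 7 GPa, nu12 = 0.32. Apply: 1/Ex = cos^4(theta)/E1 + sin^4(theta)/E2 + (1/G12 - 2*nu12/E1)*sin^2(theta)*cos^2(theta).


cos^4(75) = 0.004487, sin^4(75) = 0.870513, sin^2(75)*cos^2(75) = 0.0625
1/G12 - 2*nu12/E1 = 1/7 - 2*0.32/158 = 0.138807 GPa^-1
1/Ex = 0.004487/158 + 0.870513/11 + 0.138807*0.0625 = 0.0878413 GPa^-1
Ex = 11.38 GPa

11.38 GPa


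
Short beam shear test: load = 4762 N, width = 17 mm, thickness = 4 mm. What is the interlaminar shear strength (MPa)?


ILSS = 3F/(4bh) = 3*4762/(4*17*4) = 52.52 MPa

52.52 MPa
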